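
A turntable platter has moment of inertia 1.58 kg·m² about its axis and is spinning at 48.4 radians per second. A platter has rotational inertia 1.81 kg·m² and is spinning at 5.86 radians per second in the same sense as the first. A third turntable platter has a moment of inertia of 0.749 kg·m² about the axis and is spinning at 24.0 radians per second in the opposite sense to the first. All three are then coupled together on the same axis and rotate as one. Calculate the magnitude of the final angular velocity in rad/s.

No external torque acts about the common axis, so total angular momentum is conserved.
Taking A's sense as positive: L = (1.580)(48.4) + (1.810)(5.86) − (0.7490)(24.0) = 69.10 kg·m²·rad/s.
Combined I = 1.580 + 1.810 + 0.7490 = 4.139 kg·m².
ω_f = L / I = 69.10 / 4.139 = 16.70 rad/s.

|ω_f| ≈ 16.7 rad/s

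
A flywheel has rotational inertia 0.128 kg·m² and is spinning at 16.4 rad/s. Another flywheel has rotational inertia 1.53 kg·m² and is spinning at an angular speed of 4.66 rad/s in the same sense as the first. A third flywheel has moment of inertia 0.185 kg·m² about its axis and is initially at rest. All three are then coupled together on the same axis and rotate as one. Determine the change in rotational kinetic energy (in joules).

The coupling torques are internal; angular momentum about the shared axis is conserved.
Taking A's sense as positive: L = (0.1280)(16.4) + (1.530)(4.66) = 9.229 kg·m²·rad/s.
Combined I = 0.1280 + 1.530 + 0.1850 = 1.843 kg·m².
ω_f = L / I = 9.229 / 1.843 = 5.008 rad/s.
KE_i = ½ΣIω² = 33.83 J; KE_f = ½(1.843)(5.008)² = 23.11 J.

ΔKE ≈ -10.7 J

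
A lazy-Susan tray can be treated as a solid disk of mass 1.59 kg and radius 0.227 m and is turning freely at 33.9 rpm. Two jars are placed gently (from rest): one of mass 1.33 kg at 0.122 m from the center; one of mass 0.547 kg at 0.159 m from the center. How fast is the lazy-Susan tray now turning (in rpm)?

ω_f ≈ 18.6 rpm

The added mass arrives with no angular momentum about the center, and any external torque about the center is negligible, so the system's angular momentum is conserved.
I_p = ½(1.59)(0.227)² = 0.04097 kg·m².
Added inertia Σmr² = (1.33)(0.122)² + (0.547)(0.159)² = 0.03362 kg·m²; I_f = 0.04097 + 0.03362 = 0.07459 kg·m².
ω_f = I_p ω_i / I_f = (0.04097)(33.9) / 0.07459 = 18.62 rpm.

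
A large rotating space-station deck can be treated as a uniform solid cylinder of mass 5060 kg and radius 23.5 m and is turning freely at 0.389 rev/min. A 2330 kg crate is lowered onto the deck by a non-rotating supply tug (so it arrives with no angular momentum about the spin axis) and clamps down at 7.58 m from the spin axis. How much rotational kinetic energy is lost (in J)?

No external torque acts about the spin axis; L_before = L_after.
I_p = ½(5060)(23.5)² = 1.397e+06 kg·m².
Added inertia Σmr² = (2330)(7.58)² = 1.339e+05 kg·m²; I_f = 1.397e+06 + 1.339e+05 = 1.531e+06 kg·m².
ω_f = I_p ω_i / I_f = (1.397e+06)(0.389) / 1.531e+06 = 0.3550 rpm.
KE_i = ½(1.397e+06)(0.04074 rad/s)² = 1159 J; KE_f = ½(1.531e+06)(0.03717)² = 1058 J.

energy lost ≈ 101 J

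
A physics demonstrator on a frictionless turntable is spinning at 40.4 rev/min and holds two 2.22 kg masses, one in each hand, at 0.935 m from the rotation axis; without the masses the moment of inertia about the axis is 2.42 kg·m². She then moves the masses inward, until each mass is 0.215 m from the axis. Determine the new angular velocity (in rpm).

ω₂ ≈ 97.0 rpm

With no external torque about the axis, L is conserved: I₁ω₁ = I₂ω₂.
I₁ = 2.42 + 2(2.22)(0.935)² = 6.302 kg·m²; I₂ = 2.42 + 2(2.22)(0.215)² = 2.625 kg·m².
ω₂ = I₁ω₁ / I₂ = (6.302)(40.4 rpm) / (2.625) = 96.98 rpm.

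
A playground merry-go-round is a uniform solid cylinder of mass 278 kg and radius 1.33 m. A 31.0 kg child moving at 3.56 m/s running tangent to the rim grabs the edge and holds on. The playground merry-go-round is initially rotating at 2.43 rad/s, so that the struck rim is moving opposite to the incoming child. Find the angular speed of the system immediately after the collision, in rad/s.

|ω_f| ≈ 1.50 rad/s

About the axle the impulsive forces during the collision are internal, so angular momentum about that axis is conserved.
I_p = ½(278)(1.33)² = 245.9 kg·m². Taking the sense of the child's angular momentum as positive, L_{child} = m v R = (31.0)(3.56)(1.33) = 146.8 kg·m²/s.
L_i = −I_p ω_p + m v R = −(245.9)(2.43) + 146.8 = -450.7 kg·m²/s.
After sticking, I_f = I_p + m R² = 245.9 + (31.0)(1.33)² = 300.7 kg·m².
ω_f = L_i / I_f = -450.7 / 300.7 = -1.499 rad/s.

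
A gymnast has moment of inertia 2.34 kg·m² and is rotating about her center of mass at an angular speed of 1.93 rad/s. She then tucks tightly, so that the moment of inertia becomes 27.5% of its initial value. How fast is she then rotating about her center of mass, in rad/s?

No external torque acts about the spin axis, so angular momentum is conserved.
I₂ = 0.275 × 2.34 = 0.6435 kg·m².
ω₂ = I₁ω₁ / I₂ = (2.340)(1.93 rad/s) / (0.6435) = 7.018 rad/s.

ω₂ ≈ 7.02 rad/s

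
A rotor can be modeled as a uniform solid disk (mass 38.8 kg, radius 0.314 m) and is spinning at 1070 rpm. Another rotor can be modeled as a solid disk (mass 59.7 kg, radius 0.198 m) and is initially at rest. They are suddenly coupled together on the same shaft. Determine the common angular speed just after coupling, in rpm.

No external torque acts about the common axis, so total angular momentum is conserved.
Moments of inertia: I_A = ½(38.8)(0.314)² = 1.913 kg·m²; I_B = ½(59.7)(0.198)² = 1.170 kg·m².
Taking A's sense as positive: L = (1.913)(1070) = 2047 kg·m²·rpm.
Combined I = 1.913 + 1.170 = 3.083 kg·m².
ω_f = L / I = 2047 / 3.083 = 663.9 rpm.

|ω_f| ≈ 664 rpm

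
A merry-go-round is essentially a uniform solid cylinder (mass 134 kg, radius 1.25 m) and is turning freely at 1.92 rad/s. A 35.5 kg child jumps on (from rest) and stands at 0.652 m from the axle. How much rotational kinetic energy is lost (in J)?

energy lost ≈ 24.3 J

The added mass arrives with no angular momentum about the axle, and any external torque about the axle is negligible, so the system's angular momentum is conserved.
I_p = ½(134)(1.25)² = 104.7 kg·m².
Added inertia Σmr² = (35.5)(0.652)² = 15.09 kg·m²; I_f = 104.7 + 15.09 = 119.8 kg·m².
ω_f = I_p ω_i / I_f = (104.7)(1.92) / 119.8 = 1.678 rad/s.
KE_i = ½(104.7)(1.920 rad/s)² = 193.0 J; KE_f = ½(119.8)(1.678)² = 168.6 J.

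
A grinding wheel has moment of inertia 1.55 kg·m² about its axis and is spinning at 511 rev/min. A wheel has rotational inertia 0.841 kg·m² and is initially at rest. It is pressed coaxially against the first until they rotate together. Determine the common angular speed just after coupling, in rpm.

No external torque acts about the common axis, so total angular momentum is conserved.
Taking A's sense as positive: L = (1.550)(511) = 792.1 kg·m²·rpm.
Combined I = 1.550 + 0.8410 = 2.391 kg·m².
ω_f = L / I = 792.1 / 2.391 = 331.3 rpm.

|ω_f| ≈ 331 rpm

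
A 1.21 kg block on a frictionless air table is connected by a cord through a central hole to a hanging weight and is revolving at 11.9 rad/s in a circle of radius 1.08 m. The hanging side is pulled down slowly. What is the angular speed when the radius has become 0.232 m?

The constraining force is radial, so m r² ω about the center is conserved.
ω₂ = ω₁ (r₁/r₂)² = (11.9)(1.08/0.232)² = 257.9 rad/s.

ω₂ ≈ 258 rad/s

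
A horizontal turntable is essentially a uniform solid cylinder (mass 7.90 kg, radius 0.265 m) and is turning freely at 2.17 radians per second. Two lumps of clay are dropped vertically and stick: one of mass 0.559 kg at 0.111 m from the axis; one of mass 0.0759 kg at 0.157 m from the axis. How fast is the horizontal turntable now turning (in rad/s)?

ω_f ≈ 2.10 rad/s

The added mass arrives with no angular momentum about the axis, and any external torque about the axis is negligible, so the system's angular momentum is conserved.
I_p = ½(7.90)(0.265)² = 0.2774 kg·m².
Added inertia Σmr² = (0.559)(0.111)² + (0.0759)(0.157)² = 0.008758 kg·m²; I_f = 0.2774 + 0.008758 = 0.2861 kg·m².
ω_f = I_p ω_i / I_f = (0.2774)(2.17) / 0.2861 = 2.104 rad/s.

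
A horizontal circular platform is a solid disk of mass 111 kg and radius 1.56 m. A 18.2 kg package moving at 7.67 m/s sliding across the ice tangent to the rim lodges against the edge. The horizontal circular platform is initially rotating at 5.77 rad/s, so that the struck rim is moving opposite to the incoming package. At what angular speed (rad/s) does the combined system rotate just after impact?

|ω_f| ≈ 3.13 rad/s

About the central axle the impulsive forces during the collision are internal, so angular momentum about that axis is conserved.
I_p = ½(111)(1.56)² = 135.1 kg·m². Taking the sense of the package's angular momentum as positive, L_{package} = m v R = (18.2)(7.67)(1.56) = 217.8 kg·m²/s.
L_i = −I_p ω_p + m v R = −(135.1)(5.77) + 217.8 = -561.6 kg·m²/s.
After sticking, I_f = I_p + m R² = 135.1 + (18.2)(1.56)² = 179.4 kg·m².
ω_f = L_i / I_f = -561.6 / 179.4 = -3.131 rad/s.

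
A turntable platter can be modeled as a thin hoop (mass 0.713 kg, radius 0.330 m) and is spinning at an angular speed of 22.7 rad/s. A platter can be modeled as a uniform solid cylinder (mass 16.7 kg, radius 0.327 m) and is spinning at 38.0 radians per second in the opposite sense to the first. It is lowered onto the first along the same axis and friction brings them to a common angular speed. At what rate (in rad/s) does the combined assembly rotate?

The coupling torques are internal; angular momentum about the shared axis is conserved.
Moments of inertia: I_A = (0.713)(0.330)² = 0.07765 kg·m²; I_B = ½(16.7)(0.327)² = 0.8929 kg·m².
Taking A's sense as positive: L = (0.07765)(22.7) − (0.8929)(38.0) = -32.17 kg·m²·rad/s.
Combined I = 0.07765 + 0.8929 = 0.9705 kg·m².
ω_f = L / I = -32.17 / 0.9705 = -33.14 rad/s.

|ω_f| ≈ 33.1 rad/s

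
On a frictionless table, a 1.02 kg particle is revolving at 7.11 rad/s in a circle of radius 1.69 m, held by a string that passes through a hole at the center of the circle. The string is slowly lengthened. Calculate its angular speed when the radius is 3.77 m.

ω₂ ≈ 1.43 rad/s

No torque about the axis ⇒ m r₁² ω₁ = m r₂² ω₂.
ω₂ = ω₁ (r₁/r₂)² = (7.11)(1.69/3.77)² = 1.429 rad/s.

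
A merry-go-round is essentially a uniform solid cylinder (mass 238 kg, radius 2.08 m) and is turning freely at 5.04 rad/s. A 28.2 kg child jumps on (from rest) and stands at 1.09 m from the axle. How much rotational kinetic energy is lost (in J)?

energy lost ≈ 400 J

No external torque acts about the axle; L_before = L_after.
I_p = ½(238)(2.08)² = 514.8 kg·m².
Added inertia Σmr² = (28.2)(1.09)² = 33.50 kg·m²; I_f = 514.8 + 33.50 = 548.3 kg·m².
ω_f = I_p ω_i / I_f = (514.8)(5.04) / 548.3 = 4.732 rad/s.
KE_i = ½(514.8)(5.040 rad/s)² = 6539 J; KE_f = ½(548.3)(4.732)² = 6139 J.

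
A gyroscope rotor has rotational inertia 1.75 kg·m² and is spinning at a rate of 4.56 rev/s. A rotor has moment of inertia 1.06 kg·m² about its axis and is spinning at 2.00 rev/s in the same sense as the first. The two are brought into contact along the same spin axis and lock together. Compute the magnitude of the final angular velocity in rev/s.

|ω_f| ≈ 3.59 rev/s

The coupling torques are internal; angular momentum about the shared axis is conserved.
Taking A's sense as positive: L = (1.750)(4.56) + (1.060)(2.00) = 10.10 kg·m²·rev/s.
Combined I = 1.750 + 1.060 = 2.810 kg·m².
ω_f = L / I = 10.10 / 2.810 = 3.594 rev/s.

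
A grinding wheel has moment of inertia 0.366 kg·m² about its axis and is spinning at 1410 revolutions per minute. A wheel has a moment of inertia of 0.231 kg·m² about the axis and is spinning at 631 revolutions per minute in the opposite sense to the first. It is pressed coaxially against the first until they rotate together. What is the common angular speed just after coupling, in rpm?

|ω_f| ≈ 620 rpm

No external torque acts about the common axis, so total angular momentum is conserved.
Taking A's sense as positive: L = (0.3660)(1410) − (0.2310)(631) = 370.3 kg·m²·rpm.
Combined I = 0.3660 + 0.2310 = 0.5970 kg·m².
ω_f = L / I = 370.3 / 0.5970 = 620.3 rpm.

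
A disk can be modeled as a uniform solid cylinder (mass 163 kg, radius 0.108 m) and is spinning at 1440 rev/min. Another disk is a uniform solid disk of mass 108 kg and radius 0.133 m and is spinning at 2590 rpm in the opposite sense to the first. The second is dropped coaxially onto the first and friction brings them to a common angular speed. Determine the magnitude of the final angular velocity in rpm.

|ω_f| ≈ 580 rpm

No external torque acts about the common axis, so total angular momentum is conserved.
Moments of inertia: I_A = ½(163)(0.108)² = 0.9506 kg·m²; I_B = ½(108)(0.133)² = 0.9552 kg·m².
Taking A's sense as positive: L = (0.9506)(1440) − (0.9552)(2590) = -1105 kg·m²·rpm.
Combined I = 0.9506 + 0.9552 = 1.906 kg·m².
ω_f = L / I = -1105 / 1.906 = -579.9 rpm.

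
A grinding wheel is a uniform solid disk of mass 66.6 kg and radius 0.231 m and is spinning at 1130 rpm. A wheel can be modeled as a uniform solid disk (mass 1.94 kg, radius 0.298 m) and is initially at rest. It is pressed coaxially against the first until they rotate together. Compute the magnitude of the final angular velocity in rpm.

|ω_f| ≈ 1080 rpm

No external torque acts about the common axis, so total angular momentum is conserved.
Moments of inertia: I_A = ½(66.6)(0.231)² = 1.777 kg·m²; I_B = ½(1.94)(0.298)² = 0.08614 kg·m².
Taking A's sense as positive: L = (1.777)(1130) = 2008 kg·m²·rpm.
Combined I = 1.777 + 0.08614 = 1.863 kg·m².
ω_f = L / I = 2008 / 1.863 = 1078 rpm.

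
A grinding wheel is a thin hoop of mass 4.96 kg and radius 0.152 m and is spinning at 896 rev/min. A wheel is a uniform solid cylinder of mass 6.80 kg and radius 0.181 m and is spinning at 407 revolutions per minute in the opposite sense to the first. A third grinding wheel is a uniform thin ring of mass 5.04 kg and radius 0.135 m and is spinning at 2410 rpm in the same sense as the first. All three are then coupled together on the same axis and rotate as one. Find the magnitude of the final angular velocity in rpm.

|ω_f| ≈ 877 rpm

No external torque acts about the common axis, so total angular momentum is conserved.
Moments of inertia: I_A = (4.96)(0.152)² = 0.1146 kg·m²; I_B = ½(6.80)(0.181)² = 0.1114 kg·m²; I_C = (5.04)(0.135)² = 0.09185 kg·m².
Taking A's sense as positive: L = (0.1146)(896) − (0.1114)(407) + (0.09185)(2410) = 278.7 kg·m²·rpm.
Combined I = 0.1146 + 0.1114 + 0.09185 = 0.3178 kg·m².
ω_f = L / I = 278.7 / 0.3178 = 876.9 rpm.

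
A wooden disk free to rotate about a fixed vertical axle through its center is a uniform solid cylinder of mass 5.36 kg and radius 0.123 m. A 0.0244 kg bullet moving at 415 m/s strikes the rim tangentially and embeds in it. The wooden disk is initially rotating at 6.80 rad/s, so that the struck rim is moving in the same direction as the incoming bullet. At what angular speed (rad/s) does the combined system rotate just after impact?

|ω_f| ≈ 37.2 rad/s

About the axle the impulsive forces during the collision are internal, so angular momentum about that axis is conserved.
I_p = ½(5.36)(0.123)² = 0.04055 kg·m². Taking the sense of the bullet's angular momentum as positive, L_{bullet} = m v R = (0.0244)(415)(0.123) = 1.245 kg·m²/s.
L_i = +I_p ω_p + m v R = +(0.04055)(6.80) + 1.245 = 1.521 kg·m²/s.
After sticking, I_f = I_p + m R² = 0.04055 + (0.0244)(0.123)² = 0.04091 kg·m².
ω_f = L_i / I_f = 1.521 / 0.04091 = 37.18 rad/s.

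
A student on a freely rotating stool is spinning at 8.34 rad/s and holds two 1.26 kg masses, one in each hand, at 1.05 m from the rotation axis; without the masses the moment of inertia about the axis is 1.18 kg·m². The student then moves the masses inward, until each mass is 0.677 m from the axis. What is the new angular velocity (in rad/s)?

With no external torque about the axis, L is conserved: I₁ω₁ = I₂ω₂.
I₁ = 1.18 + 2(1.26)(1.05)² = 3.958 kg·m²; I₂ = 1.18 + 2(1.26)(0.677)² = 2.335 kg·m².
ω₂ = I₁ω₁ / I₂ = (3.958)(8.34 rad/s) / (2.335) = 14.14 rad/s.

ω₂ ≈ 14.1 rad/s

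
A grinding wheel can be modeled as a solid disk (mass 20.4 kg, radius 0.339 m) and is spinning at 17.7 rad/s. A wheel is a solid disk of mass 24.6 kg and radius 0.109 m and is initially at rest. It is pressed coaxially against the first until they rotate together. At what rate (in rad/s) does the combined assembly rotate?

|ω_f| ≈ 15.7 rad/s

No external torque acts about the common axis, so total angular momentum is conserved.
Moments of inertia: I_A = ½(20.4)(0.339)² = 1.172 kg·m²; I_B = ½(24.6)(0.109)² = 0.1461 kg·m².
Taking A's sense as positive: L = (1.172)(17.7) = 20.75 kg·m²·rad/s.
Combined I = 1.172 + 0.1461 = 1.318 kg·m².
ω_f = L / I = 20.75 / 1.318 = 15.74 rad/s.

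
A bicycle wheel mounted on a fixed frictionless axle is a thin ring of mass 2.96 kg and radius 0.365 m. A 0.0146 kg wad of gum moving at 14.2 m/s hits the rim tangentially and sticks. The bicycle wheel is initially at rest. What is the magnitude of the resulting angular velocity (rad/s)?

About the axle the impulsive forces during the collision are internal, so angular momentum about that axis is conserved.
I_p = (2.96)(0.365)² = 0.3943 kg·m². Taking the sense of the wad of gum's angular momentum as positive, L_{wad} = m v R = (0.0146)(14.2)(0.365) = 0.07567 kg·m²/s.
L_i = 0 + 0.07567 = 0.07567 kg·m²/s.
After sticking, I_f = I_p + m R² = 0.3943 + (0.0146)(0.365)² = 0.3963 kg·m².
ω_f = L_i / I_f = 0.07567 / 0.3963 = 0.1910 rad/s.

|ω_f| ≈ 0.191 rad/s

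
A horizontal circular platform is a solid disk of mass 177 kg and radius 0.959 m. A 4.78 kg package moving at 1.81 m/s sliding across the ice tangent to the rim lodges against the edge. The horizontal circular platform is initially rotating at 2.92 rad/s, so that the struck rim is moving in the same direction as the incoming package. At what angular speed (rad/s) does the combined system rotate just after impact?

The axle reaction passes through the central axle and exerts no torque about it; angular momentum about the central axle is conserved through the impact.
I_p = ½(177)(0.959)² = 81.39 kg·m². Taking the sense of the package's angular momentum as positive, L_{package} = m v R = (4.78)(1.81)(0.959) = 8.297 kg·m²/s.
L_i = +I_p ω_p + m v R = +(81.39)(2.92) + 8.297 = 246.0 kg·m²/s.
After sticking, I_f = I_p + m R² = 81.39 + (4.78)(0.959)² = 85.79 kg·m².
ω_f = L_i / I_f = 246.0 / 85.79 = 2.867 rad/s.

|ω_f| ≈ 2.87 rad/s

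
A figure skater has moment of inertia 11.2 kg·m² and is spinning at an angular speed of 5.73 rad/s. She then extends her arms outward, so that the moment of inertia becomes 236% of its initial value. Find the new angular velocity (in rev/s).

Angular momentum about the spin axis is conserved since the torque about it is zero.
I₂ = 2.36 × 11.2 = 26.43 kg·m².
ω₂ = I₁ω₁ / I₂ = (11.20)(5.73 rad/s) / (26.43) = 2.428 rad/s = 0.3864 rev/s.

ω₂ ≈ 0.386 rev/s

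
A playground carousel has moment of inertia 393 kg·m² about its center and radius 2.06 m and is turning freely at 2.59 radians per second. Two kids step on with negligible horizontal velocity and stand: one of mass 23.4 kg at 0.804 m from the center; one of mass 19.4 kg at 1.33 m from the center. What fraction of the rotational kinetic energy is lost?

The added mass arrives with no angular momentum about the center, and any external torque about the center is negligible, so the system's angular momentum is conserved.
Added inertia Σmr² = (23.4)(0.804)² + (19.4)(1.33)² = 49.44 kg·m²; I_f = 393.0 + 49.44 = 442.4 kg·m².
ω_f = I_p ω_i / I_f = (393.0)(2.59) / 442.4 = 2.301 rad/s.
KE_i = ½(393.0)(2.590 rad/s)² = 1318 J; KE_f = ½(442.4)(2.301)² = 1171 J.
Fraction lost = 0.1117.

fraction ≈ 0.112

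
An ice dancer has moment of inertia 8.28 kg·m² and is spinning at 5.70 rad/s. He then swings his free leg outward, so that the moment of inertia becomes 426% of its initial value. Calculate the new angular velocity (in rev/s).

No external torque acts about the spin axis, so angular momentum is conserved.
I₂ = 4.26 × 8.28 = 35.27 kg·m².
ω₂ = I₁ω₁ / I₂ = (8.280)(5.70 rad/s) / (35.27) = 1.338 rad/s = 0.2130 rev/s.

ω₂ ≈ 0.213 rev/s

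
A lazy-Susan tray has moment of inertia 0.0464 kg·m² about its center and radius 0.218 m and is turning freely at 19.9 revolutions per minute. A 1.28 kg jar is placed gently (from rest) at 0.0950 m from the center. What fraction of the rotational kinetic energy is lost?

No external torque acts about the center; L_before = L_after.
Added inertia Σmr² = (1.28)(0.0950)² = 0.01155 kg·m²; I_f = 0.04640 + 0.01155 = 0.05795 kg·m².
ω_f = I_p ω_i / I_f = (0.04640)(19.9) / 0.05795 = 15.93 rpm.
KE_i = ½(0.04640)(2.084 rad/s)² = 0.1008 J; KE_f = ½(0.05795)(1.669)² = 0.08067 J.
Fraction lost = 0.1993.

fraction ≈ 0.199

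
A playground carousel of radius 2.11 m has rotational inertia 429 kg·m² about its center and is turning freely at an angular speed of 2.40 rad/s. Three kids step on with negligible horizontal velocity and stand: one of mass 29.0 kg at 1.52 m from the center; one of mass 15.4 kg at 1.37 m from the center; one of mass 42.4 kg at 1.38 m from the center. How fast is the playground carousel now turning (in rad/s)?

No external torque acts about the center; L_before = L_after.
Added inertia Σmr² = (29.0)(1.52)² + (15.4)(1.37)² + (42.4)(1.38)² = 176.7 kg·m²; I_f = 429.0 + 176.7 = 605.7 kg·m².
ω_f = I_p ω_i / I_f = (429.0)(2.40) / 605.7 = 1.700 rad/s.

ω_f ≈ 1.70 rad/s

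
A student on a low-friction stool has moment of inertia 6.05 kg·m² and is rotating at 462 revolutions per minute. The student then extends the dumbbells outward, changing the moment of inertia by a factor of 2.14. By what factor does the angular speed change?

ω₂/ω₁ ≈ 0.467

With no external torque about the axis, L is conserved: I₁ω₁ = I₂ω₂.
I₂ = 2.14 × 6.05 = 12.95 kg·m².
ω₂/ω₁ = I₁/I₂ = 6.050 / 12.95 = 0.4673.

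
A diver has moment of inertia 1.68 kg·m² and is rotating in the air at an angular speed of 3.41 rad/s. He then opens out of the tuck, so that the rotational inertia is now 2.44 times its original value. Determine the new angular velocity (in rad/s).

Angular momentum about the spin axis is conserved since the torque about it is zero.
I₂ = 2.44 × 1.68 = 4.099 kg·m².
ω₂ = I₁ω₁ / I₂ = (1.680)(3.41 rad/s) / (4.099) = 1.398 rad/s.

ω₂ ≈ 1.40 rad/s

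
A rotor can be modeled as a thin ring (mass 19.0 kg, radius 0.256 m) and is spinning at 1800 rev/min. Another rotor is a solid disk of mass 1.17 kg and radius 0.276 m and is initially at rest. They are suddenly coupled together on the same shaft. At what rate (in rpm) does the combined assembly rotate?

No external torque acts about the common axis, so total angular momentum is conserved.
Moments of inertia: I_A = (19.0)(0.256)² = 1.245 kg·m²; I_B = ½(1.17)(0.276)² = 0.04456 kg·m².
Taking A's sense as positive: L = (1.245)(1800) = 2241 kg·m²·rpm.
Combined I = 1.245 + 0.04456 = 1.290 kg·m².
ω_f = L / I = 2241 / 1.290 = 1738 rpm.

|ω_f| ≈ 1740 rpm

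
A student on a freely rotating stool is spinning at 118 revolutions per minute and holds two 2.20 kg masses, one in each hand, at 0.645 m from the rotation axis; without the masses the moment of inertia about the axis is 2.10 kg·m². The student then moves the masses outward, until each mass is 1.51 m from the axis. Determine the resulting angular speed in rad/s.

With no external torque about the axis, L is conserved: I₁ω₁ = I₂ω₂.
I₁ = 2.10 + 2(2.20)(0.645)² = 3.931 kg·m²; I₂ = 2.10 + 2(2.20)(1.51)² = 12.13 kg·m².
ω₂ = I₁ω₁ / I₂ = (3.931)(118 rpm) / (12.13) = 38.23 rpm = 4.003 rad/s.

ω₂ ≈ 4.00 rad/s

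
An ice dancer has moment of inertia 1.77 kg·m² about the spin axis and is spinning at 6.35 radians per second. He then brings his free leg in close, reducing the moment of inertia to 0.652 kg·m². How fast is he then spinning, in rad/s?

ω₂ ≈ 17.2 rad/s

With no external torque about the axis, L is conserved: I₁ω₁ = I₂ω₂.
ω₂ = I₁ω₁ / I₂ = (1.770)(6.35 rad/s) / (0.6520) = 17.24 rad/s.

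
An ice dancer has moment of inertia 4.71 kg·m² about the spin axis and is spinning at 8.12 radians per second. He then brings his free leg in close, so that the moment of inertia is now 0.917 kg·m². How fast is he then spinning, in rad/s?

ω₂ ≈ 41.7 rad/s

No external torque acts about the spin axis, so angular momentum is conserved.
ω₂ = I₁ω₁ / I₂ = (4.710)(8.12 rad/s) / (0.9170) = 41.71 rad/s.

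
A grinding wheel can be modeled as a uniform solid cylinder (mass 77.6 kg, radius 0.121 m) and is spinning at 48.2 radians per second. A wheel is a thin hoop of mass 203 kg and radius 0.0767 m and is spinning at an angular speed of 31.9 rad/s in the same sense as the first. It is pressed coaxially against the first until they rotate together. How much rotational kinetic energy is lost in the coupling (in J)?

ΔKE lost ≈ 51.1 J

No external torque acts about the common axis, so total angular momentum is conserved.
Moments of inertia: I_A = ½(77.6)(0.121)² = 0.5681 kg·m²; I_B = (203)(0.0767)² = 1.194 kg·m².
Taking A's sense as positive: L = (0.5681)(48.2) + (1.194)(31.9) = 65.48 kg·m²·rad/s.
Combined I = 0.5681 + 1.194 = 1.762 kg·m².
ω_f = L / I = 65.48 / 1.762 = 37.15 rad/s.
KE_i = ½ΣIω² = 1268 J; KE_f = ½(1.762)(37.15)² = 1216 J.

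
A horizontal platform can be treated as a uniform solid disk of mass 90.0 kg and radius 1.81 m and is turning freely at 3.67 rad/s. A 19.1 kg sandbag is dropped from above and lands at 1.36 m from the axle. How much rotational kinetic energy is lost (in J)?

The added mass arrives with no angular momentum about the axle, and any external torque about the axle is negligible, so the system's angular momentum is conserved.
I_p = ½(90.0)(1.81)² = 147.4 kg·m².
Added inertia Σmr² = (19.1)(1.36)² = 35.33 kg·m²; I_f = 147.4 + 35.33 = 182.8 kg·m².
ω_f = I_p ω_i / I_f = (147.4)(3.67) / 182.8 = 2.961 rad/s.
KE_i = ½(147.4)(3.670 rad/s)² = 992.8 J; KE_f = ½(182.8)(2.961)² = 800.9 J.

energy lost ≈ 192 J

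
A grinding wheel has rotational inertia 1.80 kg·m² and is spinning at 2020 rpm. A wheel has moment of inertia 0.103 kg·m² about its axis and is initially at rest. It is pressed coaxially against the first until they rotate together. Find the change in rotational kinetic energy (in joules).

No external torque acts about the common axis, so total angular momentum is conserved.
Taking A's sense as positive: L = (1.800)(2020) = 3636 kg·m²·rpm.
Combined I = 1.800 + 0.1030 = 1.903 kg·m².
ω_f = L / I = 3636 / 1.903 = 1911 rpm.
KE_i = ½ΣIω² = 40270 J; KE_f = ½(1.903)(200.1)² = 38090 J.

ΔKE ≈ -2180 J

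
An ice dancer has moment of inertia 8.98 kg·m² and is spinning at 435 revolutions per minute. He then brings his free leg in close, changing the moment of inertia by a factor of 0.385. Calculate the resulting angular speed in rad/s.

ω₂ ≈ 118 rad/s

With no external torque about the axis, L is conserved: I₁ω₁ = I₂ω₂.
I₂ = 0.385 × 8.98 = 3.457 kg·m².
ω₂ = I₁ω₁ / I₂ = (8.980)(435 rpm) / (3.457) = 1130 rpm = 118.3 rad/s.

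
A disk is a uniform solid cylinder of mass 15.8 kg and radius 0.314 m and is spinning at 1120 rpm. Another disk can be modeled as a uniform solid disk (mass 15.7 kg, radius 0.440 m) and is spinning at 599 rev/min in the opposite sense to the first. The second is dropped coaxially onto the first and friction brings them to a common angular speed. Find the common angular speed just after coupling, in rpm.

No external torque acts about the common axis, so total angular momentum is conserved.
Moments of inertia: I_A = ½(15.8)(0.314)² = 0.7789 kg·m²; I_B = ½(15.7)(0.440)² = 1.520 kg·m².
Taking A's sense as positive: L = (0.7789)(1120) − (1.520)(599) = -37.96 kg·m²·rpm.
Combined I = 0.7789 + 1.520 = 2.299 kg·m².
ω_f = L / I = -37.96 / 2.299 = -16.51 rpm.

|ω_f| ≈ 16.5 rpm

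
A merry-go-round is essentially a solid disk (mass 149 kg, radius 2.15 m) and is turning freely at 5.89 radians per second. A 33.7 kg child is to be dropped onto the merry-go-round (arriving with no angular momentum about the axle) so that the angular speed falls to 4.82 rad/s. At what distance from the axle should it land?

r ≈ 1.51 m

The added mass arrives with no angular momentum about the axle, and any external torque about the axle is negligible, so the system's angular momentum is conserved.
I_p = ½(149)(2.15)² = 344.4 kg·m².
I_p ω_i = (I_p + m r²) ω_f ⇒ m r² = I_p(ω_i/ω_f − 1) = 344.4(5.89/4.82 − 1) = 76.45 kg·m².
r = √(76.45/33.7) = 1.506 m.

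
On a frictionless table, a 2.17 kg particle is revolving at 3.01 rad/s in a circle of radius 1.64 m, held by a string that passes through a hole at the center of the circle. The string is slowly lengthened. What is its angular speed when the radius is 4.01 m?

ω₂ ≈ 0.503 rad/s

No torque about the axis ⇒ m r₁² ω₁ = m r₂² ω₂.
ω₂ = ω₁ (r₁/r₂)² = (3.01)(1.64/4.01)² = 0.5035 rad/s.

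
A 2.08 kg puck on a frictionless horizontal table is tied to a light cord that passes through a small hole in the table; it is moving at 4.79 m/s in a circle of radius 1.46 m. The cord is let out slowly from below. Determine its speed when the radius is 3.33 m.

v₂ ≈ 2.10 m/s

Central (radial) force ⇒ zero torque about the center ⇒ m v r is constant.
v₂ = v₁ r₁ / r₂ = (4.79)(1.46) / (3.33) = 2.100 m/s.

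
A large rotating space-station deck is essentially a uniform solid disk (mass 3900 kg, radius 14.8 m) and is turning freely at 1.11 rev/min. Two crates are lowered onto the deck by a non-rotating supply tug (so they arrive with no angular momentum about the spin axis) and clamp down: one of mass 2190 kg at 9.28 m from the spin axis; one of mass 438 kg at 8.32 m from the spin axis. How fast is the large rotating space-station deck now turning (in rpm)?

No external torque acts about the spin axis; L_before = L_after.
I_p = ½(3900)(14.8)² = 4.271e+05 kg·m².
Added inertia Σmr² = (2190)(9.28)² + (438)(8.32)² = 2.189e+05 kg·m²; I_f = 4.271e+05 + 2.189e+05 = 6.460e+05 kg·m².
ω_f = I_p ω_i / I_f = (4.271e+05)(1.11) / 6.460e+05 = 0.7339 rpm.

ω_f ≈ 0.734 rpm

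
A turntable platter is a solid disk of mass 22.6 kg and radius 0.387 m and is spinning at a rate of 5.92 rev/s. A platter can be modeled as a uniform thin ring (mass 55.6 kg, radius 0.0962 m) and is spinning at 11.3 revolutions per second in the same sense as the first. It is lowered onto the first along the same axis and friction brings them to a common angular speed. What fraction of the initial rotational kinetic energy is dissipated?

fraction ≈ 0.0914

No external torque acts about the common axis, so total angular momentum is conserved.
Moments of inertia: I_A = ½(22.6)(0.387)² = 1.692 kg·m²; I_B = (55.6)(0.0962)² = 0.5145 kg·m².
Taking A's sense as positive: L = (1.692)(5.92) + (0.5145)(11.3) = 15.83 kg·m²·rev/s.
Combined I = 1.692 + 0.5145 = 2.207 kg·m².
ω_f = L / I = 15.83 / 2.207 = 7.174 rev/s.
KE_i = ½ΣIω² = 2468 J; KE_f = ½(2.207)(45.08)² = 2242 J.
Fraction dissipated = (KE_i − KE_f)/KE_i = 0.09136.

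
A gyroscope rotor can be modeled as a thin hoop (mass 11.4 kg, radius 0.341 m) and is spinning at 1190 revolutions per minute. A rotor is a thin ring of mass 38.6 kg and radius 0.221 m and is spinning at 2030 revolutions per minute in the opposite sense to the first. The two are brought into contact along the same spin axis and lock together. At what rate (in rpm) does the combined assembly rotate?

|ω_f| ≈ 701 rpm

The coupling torques are internal; angular momentum about the shared axis is conserved.
Moments of inertia: I_A = (11.4)(0.341)² = 1.326 kg·m²; I_B = (38.6)(0.221)² = 1.885 kg·m².
Taking A's sense as positive: L = (1.326)(1190) − (1.885)(2030) = -2250 kg·m²·rpm.
Combined I = 1.326 + 1.885 = 3.211 kg·m².
ω_f = L / I = -2250 / 3.211 = -700.6 rpm.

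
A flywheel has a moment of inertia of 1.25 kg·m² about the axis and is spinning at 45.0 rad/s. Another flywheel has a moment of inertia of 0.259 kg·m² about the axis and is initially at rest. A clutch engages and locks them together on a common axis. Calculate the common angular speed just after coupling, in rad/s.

No external torque acts about the common axis, so total angular momentum is conserved.
Taking A's sense as positive: L = (1.250)(45.0) = 56.25 kg·m²·rad/s.
Combined I = 1.250 + 0.2590 = 1.509 kg·m².
ω_f = L / I = 56.25 / 1.509 = 37.28 rad/s.

|ω_f| ≈ 37.3 rad/s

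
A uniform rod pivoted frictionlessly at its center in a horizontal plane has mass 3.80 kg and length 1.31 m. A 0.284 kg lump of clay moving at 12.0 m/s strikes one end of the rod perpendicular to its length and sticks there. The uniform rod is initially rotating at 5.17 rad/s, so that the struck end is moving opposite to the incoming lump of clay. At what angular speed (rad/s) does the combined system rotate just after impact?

The axle reaction passes through the pivot and exerts no torque about it; angular momentum about the pivot is conserved through the impact.
I_p = (1/12)(3.80)(1.31)² = 0.5434 kg·m². Taking the sense of the lump of clay's angular momentum as positive, L_{lump} = m v R = (0.284)(12.0)(1.31/2) = 2.232 kg·m²/s.
L_i = −I_p ω_p + m v R = −(0.5434)(5.17) + 2.232 = -0.5773 kg·m²/s.
After sticking, I_f = I_p + m R² = 0.5434 + (0.284)(1.31/2)² = 0.6653 kg·m².
ω_f = L_i / I_f = -0.5773 / 0.6653 = -0.8678 rad/s.

|ω_f| ≈ 0.868 rad/s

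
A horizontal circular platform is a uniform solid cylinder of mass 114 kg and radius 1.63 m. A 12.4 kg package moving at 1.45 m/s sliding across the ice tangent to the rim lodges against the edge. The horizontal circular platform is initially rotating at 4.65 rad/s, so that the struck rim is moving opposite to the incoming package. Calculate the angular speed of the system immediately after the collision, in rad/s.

|ω_f| ≈ 3.66 rad/s

About the central axle the impulsive forces during the collision are internal, so angular momentum about that axis is conserved.
I_p = ½(114)(1.63)² = 151.4 kg·m². Taking the sense of the package's angular momentum as positive, L_{package} = m v R = (12.4)(1.45)(1.63) = 29.31 kg·m²/s.
L_i = −I_p ω_p + m v R = −(151.4)(4.65) + 29.31 = -674.9 kg·m²/s.
After sticking, I_f = I_p + m R² = 151.4 + (12.4)(1.63)² = 184.4 kg·m².
ω_f = L_i / I_f = -674.9 / 184.4 = -3.660 rad/s.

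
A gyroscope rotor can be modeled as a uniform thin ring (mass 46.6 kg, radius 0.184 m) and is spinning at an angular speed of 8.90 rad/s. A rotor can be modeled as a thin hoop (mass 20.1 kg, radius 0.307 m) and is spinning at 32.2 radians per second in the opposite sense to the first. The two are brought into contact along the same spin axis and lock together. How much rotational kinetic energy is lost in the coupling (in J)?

ΔKE lost ≈ 727 J

The coupling torques are internal; angular momentum about the shared axis is conserved.
Moments of inertia: I_A = (46.6)(0.184)² = 1.578 kg·m²; I_B = (20.1)(0.307)² = 1.894 kg·m².
Taking A's sense as positive: L = (1.578)(8.90) − (1.894)(32.2) = -46.96 kg·m²·rad/s.
Combined I = 1.578 + 1.894 = 3.472 kg·m².
ω_f = L / I = -46.96 / 3.472 = -13.52 rad/s.
KE_i = ½ΣIω² = 1045 J; KE_f = ½(3.472)(13.52)² = 317.5 J.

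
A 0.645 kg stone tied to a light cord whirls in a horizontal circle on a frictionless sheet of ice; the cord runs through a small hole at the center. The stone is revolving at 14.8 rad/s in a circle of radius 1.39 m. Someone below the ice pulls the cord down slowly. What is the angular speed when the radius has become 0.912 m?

The constraining force is radial, so m r² ω about the center is conserved.
ω₂ = ω₁ (r₁/r₂)² = (14.8)(1.39/0.912)² = 34.38 rad/s.

ω₂ ≈ 34.4 rad/s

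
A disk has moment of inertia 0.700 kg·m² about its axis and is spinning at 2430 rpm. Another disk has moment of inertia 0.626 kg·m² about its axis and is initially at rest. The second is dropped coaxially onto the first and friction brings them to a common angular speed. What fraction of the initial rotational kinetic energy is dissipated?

No external torque acts about the common axis, so total angular momentum is conserved.
Taking A's sense as positive: L = (0.7000)(2430) = 1701 kg·m²·rpm.
Combined I = 0.7000 + 0.6260 = 1.326 kg·m².
ω_f = L / I = 1701 / 1.326 = 1283 rpm.
KE_i = ½ΣIω² = 22660 J; KE_f = ½(1.326)(134.3)² = 11960 J.
Fraction dissipated = (KE_i − KE_f)/KE_i = 0.4721.

fraction ≈ 0.472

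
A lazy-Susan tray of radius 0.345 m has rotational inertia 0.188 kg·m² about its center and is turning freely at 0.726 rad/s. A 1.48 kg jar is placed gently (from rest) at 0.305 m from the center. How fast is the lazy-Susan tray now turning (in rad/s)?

No external torque acts about the center; L_before = L_after.
Added inertia Σmr² = (1.48)(0.305)² = 0.1377 kg·m²; I_f = 0.1880 + 0.1377 = 0.3257 kg·m².
ω_f = I_p ω_i / I_f = (0.1880)(0.726) / 0.3257 = 0.4191 rad/s.

ω_f ≈ 0.419 rad/s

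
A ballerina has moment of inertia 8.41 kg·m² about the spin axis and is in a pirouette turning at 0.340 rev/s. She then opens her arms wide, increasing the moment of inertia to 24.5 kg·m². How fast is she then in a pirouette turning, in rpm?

With no external torque about the axis, L is conserved: I₁ω₁ = I₂ω₂.
ω₂ = I₁ω₁ / I₂ = (8.410)(0.340 rev/s) / (24.50) = 0.1167 rev/s = 7.003 rpm.

ω₂ ≈ 7.00 rpm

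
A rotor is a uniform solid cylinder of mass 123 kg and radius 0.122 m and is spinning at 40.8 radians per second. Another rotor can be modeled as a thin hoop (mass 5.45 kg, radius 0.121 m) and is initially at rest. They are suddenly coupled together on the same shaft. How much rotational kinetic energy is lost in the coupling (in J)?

No external torque acts about the common axis, so total angular momentum is conserved.
Moments of inertia: I_A = ½(123)(0.122)² = 0.9154 kg·m²; I_B = (5.45)(0.121)² = 0.07979 kg·m².
Taking A's sense as positive: L = (0.9154)(40.8) = 37.35 kg·m²·rad/s.
Combined I = 0.9154 + 0.07979 = 0.9952 kg·m².
ω_f = L / I = 37.35 / 0.9952 = 37.53 rad/s.
KE_i = ½ΣIω² = 761.9 J; KE_f = ½(0.9952)(37.53)² = 700.8 J.

ΔKE lost ≈ 61.1 J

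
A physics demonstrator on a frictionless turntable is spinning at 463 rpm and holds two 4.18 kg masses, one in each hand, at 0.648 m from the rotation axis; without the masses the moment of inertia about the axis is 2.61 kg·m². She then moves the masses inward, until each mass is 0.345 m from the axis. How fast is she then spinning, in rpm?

ω₂ ≈ 786 rpm

Angular momentum about the spin axis is conserved since the torque about it is zero.
I₁ = 2.61 + 2(4.18)(0.648)² = 6.120 kg·m²; I₂ = 2.61 + 2(4.18)(0.345)² = 3.605 kg·m².
ω₂ = I₁ω₁ / I₂ = (6.120)(463 rpm) / (3.605) = 786.0 rpm.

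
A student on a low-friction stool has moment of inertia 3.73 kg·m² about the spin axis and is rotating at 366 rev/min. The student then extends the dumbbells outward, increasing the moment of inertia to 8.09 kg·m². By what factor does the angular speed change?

ω₂/ω₁ ≈ 0.461

Angular momentum about the spin axis is conserved since the torque about it is zero.
ω₂/ω₁ = I₁/I₂ = 3.730 / 8.090 = 0.4611.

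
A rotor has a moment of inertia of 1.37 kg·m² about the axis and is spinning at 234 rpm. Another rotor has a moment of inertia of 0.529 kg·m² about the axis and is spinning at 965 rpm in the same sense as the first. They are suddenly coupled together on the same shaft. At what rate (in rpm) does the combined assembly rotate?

No external torque acts about the common axis, so total angular momentum is conserved.
Taking A's sense as positive: L = (1.370)(234) + (0.5290)(965) = 831.1 kg·m²·rpm.
Combined I = 1.370 + 0.5290 = 1.899 kg·m².
ω_f = L / I = 831.1 / 1.899 = 437.6 rpm.

|ω_f| ≈ 438 rpm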